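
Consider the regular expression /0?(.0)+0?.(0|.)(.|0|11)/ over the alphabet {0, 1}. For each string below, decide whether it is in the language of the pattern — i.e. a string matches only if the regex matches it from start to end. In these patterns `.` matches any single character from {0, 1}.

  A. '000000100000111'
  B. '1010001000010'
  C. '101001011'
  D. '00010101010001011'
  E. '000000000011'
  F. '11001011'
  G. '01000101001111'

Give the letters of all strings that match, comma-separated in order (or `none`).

A → match
B → match
C → match
D → match
E → match
F → no match
G → match

A, B, C, D, E, G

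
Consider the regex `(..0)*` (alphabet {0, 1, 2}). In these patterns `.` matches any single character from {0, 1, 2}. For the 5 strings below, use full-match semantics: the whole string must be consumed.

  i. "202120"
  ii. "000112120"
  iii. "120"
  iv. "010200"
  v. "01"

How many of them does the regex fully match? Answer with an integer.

2

i → no match
ii → no match
iii → match
iv → match
v → no match
Total matched: 2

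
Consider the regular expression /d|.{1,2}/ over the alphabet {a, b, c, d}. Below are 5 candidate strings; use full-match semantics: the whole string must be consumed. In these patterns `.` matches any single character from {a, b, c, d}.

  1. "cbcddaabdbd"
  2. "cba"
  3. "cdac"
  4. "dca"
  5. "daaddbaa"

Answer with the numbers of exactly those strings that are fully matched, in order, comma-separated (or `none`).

1 → no match
2 → no match
3 → no match
4 → no match
5 → no match

none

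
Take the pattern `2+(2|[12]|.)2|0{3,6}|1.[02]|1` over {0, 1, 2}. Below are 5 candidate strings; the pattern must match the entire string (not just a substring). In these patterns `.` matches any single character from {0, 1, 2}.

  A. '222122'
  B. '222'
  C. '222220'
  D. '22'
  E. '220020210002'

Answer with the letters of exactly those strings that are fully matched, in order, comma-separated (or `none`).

A → no match
B → match
C → no match
D → no match
E → no match

B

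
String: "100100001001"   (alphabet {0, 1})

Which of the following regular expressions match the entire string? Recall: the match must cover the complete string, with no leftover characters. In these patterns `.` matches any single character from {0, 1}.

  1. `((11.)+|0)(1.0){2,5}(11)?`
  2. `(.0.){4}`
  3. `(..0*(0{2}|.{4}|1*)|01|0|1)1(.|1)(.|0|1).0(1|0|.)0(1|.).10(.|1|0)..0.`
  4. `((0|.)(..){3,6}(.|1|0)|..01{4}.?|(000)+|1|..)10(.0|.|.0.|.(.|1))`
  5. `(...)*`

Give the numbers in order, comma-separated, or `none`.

2, 4, 5

1 → no match
2 → match
3 → no match
4 → match
5 → match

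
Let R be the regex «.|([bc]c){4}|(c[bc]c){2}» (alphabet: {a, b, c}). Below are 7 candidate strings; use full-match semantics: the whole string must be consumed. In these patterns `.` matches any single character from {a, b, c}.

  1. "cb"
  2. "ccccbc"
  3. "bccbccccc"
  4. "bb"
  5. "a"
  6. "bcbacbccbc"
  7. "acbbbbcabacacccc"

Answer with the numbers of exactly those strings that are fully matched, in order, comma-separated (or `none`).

1 → no match
2 → match
3 → no match
4 → no match
5 → match
6 → no match
7 → no match

2, 5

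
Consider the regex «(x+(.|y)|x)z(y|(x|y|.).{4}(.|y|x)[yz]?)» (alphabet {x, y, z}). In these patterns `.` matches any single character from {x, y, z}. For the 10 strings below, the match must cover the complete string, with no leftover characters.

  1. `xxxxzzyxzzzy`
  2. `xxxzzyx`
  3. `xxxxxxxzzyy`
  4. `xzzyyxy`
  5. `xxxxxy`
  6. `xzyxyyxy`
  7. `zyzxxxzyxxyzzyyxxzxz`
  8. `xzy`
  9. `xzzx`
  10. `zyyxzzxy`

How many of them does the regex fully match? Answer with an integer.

3

1 → match
2 → no match
3 → no match
4 → no match
5 → no match
6 → match
7 → no match — must start with `x`
8 → match
9 → no match
10 → no match — must start with `x`
Total matched: 3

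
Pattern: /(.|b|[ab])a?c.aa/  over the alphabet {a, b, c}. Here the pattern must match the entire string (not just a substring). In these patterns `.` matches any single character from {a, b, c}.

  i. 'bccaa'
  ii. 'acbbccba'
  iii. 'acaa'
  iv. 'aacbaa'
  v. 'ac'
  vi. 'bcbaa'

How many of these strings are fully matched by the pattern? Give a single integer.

i. 'bccaa' → match
ii. 'acbbccba' → no match — must end with 'aa'
iii. 'acaa' → no match
iv. 'aacbaa' → match
v. 'ac' → no match — must end with 'aa'
vi. 'bcbaa' → match
Total matched: 3

3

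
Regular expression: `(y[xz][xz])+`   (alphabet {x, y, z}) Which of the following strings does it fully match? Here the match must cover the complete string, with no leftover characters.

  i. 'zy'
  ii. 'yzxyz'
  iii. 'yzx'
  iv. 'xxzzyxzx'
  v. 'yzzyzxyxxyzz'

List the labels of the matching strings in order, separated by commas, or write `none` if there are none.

iii, v

i → no match — must start with 'y'
ii → no match
iii → match
iv → no match — must start with 'y'
v → match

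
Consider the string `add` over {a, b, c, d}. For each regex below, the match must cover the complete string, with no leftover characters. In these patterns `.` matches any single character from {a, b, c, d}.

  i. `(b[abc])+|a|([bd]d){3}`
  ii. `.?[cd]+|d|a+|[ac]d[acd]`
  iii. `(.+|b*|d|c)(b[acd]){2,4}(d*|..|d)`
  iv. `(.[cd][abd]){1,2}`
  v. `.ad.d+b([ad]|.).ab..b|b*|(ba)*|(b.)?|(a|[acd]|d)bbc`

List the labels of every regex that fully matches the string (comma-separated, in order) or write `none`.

ii, iv

i → no match
ii → match
iii → no match
iv → match
v → no match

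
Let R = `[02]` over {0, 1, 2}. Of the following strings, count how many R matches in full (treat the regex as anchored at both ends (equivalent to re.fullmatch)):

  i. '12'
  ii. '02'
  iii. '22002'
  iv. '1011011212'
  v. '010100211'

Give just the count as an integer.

i → no match
ii → no match
iii → no match
iv → no match
v → no match
Total matched: 0

0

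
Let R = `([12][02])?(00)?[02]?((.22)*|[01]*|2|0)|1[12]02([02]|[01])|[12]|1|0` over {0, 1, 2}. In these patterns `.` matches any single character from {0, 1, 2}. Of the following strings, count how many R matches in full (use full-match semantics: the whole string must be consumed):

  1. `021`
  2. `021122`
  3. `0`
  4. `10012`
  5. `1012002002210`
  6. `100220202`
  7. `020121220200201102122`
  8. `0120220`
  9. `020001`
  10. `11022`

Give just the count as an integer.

2

1 → no match
2 → no match
3 → match
4 → no match
5 → no match
6 → no match
7 → no match
8 → no match
9 → no match
10 → match
Total matched: 2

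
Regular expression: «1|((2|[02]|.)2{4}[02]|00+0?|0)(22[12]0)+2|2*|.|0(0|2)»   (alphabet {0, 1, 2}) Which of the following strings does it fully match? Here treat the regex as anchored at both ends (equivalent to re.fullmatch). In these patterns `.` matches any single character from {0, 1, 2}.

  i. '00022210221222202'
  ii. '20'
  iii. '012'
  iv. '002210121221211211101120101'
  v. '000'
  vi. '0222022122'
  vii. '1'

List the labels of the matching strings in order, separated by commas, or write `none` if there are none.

vii

i → no match
ii → no match
iii → no match
iv → no match
v → no match
vi → no match
vii → match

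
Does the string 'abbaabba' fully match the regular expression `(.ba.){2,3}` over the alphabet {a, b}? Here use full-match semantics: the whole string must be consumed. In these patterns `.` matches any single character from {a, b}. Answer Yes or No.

No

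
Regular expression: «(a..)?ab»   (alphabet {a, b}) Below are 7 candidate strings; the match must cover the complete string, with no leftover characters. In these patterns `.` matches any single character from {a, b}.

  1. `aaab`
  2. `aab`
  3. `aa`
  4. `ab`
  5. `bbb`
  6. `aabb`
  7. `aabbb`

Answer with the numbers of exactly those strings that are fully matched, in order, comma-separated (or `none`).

1 → no match
2 → no match
3 → no match — must end with `ab`
4 → match
5 → no match — must end with `ab`
6 → no match — must end with `ab`
7 → no match — must end with `ab`

4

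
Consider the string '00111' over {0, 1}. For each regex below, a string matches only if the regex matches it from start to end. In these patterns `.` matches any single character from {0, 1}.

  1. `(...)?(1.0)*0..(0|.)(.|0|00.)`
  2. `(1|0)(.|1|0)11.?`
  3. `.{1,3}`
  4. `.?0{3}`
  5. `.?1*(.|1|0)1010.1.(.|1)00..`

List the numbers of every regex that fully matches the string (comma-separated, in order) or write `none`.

1 → match
2 → match
3 → no match
4 → no match — must end with '0'
5 → no match

1, 2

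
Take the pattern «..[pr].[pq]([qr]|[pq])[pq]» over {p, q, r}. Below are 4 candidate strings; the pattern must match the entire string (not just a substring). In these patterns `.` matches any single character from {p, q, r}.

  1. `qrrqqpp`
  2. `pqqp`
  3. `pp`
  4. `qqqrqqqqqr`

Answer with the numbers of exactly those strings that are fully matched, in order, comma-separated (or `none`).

1 → match
2 → no match
3 → no match
4 → no match

1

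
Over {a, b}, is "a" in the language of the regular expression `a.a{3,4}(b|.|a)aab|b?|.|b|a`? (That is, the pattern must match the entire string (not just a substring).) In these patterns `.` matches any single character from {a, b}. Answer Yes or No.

Yes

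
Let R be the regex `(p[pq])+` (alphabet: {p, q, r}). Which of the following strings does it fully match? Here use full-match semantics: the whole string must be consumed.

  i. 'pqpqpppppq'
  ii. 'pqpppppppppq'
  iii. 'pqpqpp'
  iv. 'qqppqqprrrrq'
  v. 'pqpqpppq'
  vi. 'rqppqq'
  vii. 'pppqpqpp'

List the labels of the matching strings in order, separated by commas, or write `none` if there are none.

i. 'pqpqpppppq' → match
ii. 'pqpppppppppq' → match
iii. 'pqpqpp' → match
iv. 'qqppqqprrrrq' → no match — must start with 'p'
v. 'pqpqpppq' → match
vi. 'rqppqq' → no match — must start with 'p'
vii. 'pppqpqpp' → match

i, ii, iii, v, vii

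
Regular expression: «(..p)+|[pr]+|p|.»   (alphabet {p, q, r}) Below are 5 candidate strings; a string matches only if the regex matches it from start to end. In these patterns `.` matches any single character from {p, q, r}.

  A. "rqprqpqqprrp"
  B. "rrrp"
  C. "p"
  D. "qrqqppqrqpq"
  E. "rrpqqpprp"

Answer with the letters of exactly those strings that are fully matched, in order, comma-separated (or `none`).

A, B, C, E

A → match
B → match
C → match
D → no match
E → match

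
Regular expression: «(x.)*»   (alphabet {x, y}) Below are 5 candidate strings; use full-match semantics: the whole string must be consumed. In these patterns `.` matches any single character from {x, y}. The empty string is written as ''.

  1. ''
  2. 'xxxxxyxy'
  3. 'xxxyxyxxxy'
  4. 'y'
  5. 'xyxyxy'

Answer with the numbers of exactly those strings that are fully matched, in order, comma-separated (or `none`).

1, 2, 3, 5

1 → match
2 → match
3 → match
4 → no match
5 → match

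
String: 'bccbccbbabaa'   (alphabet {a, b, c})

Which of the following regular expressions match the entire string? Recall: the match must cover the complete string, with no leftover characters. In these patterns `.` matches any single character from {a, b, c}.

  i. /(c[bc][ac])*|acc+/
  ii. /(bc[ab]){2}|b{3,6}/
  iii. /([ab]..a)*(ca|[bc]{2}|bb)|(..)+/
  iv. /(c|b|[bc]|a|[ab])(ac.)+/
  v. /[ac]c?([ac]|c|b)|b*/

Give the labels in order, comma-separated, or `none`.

iii

i → no match
ii → no match
iii → match
iv → no match
v → no match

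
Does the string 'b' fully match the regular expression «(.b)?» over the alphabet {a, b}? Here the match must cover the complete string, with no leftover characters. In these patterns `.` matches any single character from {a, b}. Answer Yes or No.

No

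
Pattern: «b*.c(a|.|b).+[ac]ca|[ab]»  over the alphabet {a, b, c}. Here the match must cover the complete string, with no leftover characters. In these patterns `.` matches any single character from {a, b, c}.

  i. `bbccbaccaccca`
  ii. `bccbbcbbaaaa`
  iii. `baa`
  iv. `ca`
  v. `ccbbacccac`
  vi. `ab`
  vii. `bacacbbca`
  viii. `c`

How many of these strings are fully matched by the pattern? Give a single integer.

i → match
ii → no match
iii → no match
iv → no match
v → no match
vi → no match
vii → no match
viii → no match
Total matched: 1

1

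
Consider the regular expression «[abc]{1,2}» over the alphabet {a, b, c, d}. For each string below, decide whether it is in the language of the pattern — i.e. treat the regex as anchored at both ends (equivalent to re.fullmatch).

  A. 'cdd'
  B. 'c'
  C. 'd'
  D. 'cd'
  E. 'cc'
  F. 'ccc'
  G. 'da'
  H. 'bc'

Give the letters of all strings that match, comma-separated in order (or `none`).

B, E, H

A → no match
B → match
C → no match
D → no match
E → match
F → no match
G → no match
H → match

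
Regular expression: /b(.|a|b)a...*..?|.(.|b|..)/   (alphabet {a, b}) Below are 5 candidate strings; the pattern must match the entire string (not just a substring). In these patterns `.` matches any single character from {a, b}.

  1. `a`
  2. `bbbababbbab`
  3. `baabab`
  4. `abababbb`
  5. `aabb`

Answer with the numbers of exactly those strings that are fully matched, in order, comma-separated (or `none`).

1 → no match
2 → no match
3 → match
4 → no match
5 → no match

3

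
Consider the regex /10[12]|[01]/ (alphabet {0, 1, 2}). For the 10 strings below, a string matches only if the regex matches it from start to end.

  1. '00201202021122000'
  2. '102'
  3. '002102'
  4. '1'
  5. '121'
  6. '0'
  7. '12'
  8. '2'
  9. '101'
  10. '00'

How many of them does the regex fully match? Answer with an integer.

1 → no match
2 → match
3 → no match
4 → match
5 → no match
6 → match
7 → no match
8 → no match
9 → match
10 → no match
Total matched: 4

4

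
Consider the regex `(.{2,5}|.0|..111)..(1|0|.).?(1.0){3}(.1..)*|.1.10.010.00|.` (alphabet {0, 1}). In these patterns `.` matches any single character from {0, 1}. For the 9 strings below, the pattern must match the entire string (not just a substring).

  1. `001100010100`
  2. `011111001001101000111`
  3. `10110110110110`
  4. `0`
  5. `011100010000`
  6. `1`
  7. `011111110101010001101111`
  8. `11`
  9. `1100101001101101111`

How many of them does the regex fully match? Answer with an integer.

1 → no match
2 → match
3 → match
4 → match
5 → match
6 → match
7 → no match
8 → no match
9 → match
Total matched: 6

6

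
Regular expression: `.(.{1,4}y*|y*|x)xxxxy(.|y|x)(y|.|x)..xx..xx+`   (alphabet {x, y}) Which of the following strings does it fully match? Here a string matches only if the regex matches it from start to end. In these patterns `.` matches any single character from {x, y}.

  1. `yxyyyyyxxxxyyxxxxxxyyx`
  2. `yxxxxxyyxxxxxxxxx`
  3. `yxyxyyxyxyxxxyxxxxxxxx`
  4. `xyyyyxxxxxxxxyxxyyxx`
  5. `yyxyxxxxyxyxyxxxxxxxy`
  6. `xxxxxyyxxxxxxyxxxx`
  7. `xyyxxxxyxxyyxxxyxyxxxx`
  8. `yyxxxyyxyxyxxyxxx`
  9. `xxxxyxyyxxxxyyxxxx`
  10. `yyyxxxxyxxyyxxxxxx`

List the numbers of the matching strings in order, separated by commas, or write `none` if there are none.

1 → no match
2 → match
3 → no match
4 → no match
5 → no match — must end with `x`
6 → match
7 → no match
8 → no match
9 → no match
10 → match

2, 6, 10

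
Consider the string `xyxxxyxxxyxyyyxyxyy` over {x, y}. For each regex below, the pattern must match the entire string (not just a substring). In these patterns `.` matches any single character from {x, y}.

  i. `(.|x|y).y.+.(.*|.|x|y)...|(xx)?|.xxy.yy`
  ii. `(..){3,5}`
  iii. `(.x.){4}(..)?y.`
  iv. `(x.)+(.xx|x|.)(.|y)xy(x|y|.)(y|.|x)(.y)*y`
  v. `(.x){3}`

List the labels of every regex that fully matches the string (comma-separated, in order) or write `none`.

iv

i → no match
ii → no match
iii → no match
iv → match
v → no match — must end with `x`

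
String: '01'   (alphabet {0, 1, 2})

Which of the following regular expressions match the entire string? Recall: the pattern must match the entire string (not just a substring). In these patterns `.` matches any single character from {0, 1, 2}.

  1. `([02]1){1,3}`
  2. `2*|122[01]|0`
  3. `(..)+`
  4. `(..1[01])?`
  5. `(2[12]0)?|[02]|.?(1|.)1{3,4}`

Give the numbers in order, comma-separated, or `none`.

1 → match
2 → no match
3 → match
4 → no match
5 → no match

1, 3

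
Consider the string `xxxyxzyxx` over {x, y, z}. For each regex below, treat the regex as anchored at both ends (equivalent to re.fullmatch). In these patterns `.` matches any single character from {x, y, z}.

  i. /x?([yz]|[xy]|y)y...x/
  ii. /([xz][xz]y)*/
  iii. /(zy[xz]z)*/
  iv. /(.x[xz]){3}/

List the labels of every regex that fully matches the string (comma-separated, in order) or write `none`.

i → no match
ii → no match
iii → no match
iv → match

iv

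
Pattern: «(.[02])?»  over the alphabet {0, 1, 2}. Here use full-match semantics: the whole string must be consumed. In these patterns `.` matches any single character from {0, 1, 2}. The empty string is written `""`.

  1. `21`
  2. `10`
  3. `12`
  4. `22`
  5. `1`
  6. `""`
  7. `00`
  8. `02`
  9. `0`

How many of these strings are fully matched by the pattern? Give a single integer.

6

1 → no match
2 → match
3 → match
4 → match
5 → no match
6 → match
7 → match
8 → match
9 → no match
Total matched: 6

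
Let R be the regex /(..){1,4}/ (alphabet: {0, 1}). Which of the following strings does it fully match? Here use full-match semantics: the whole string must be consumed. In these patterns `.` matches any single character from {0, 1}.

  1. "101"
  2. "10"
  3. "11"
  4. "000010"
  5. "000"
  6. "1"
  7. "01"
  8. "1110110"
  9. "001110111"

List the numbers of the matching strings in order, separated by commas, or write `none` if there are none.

1. "101" → no match
2. "10" → match
3. "11" → match
4. "000010" → match
5. "000" → no match
6. "1" → no match
7. "01" → match
8. "1110110" → no match
9. "001110111" → no match

2, 3, 4, 7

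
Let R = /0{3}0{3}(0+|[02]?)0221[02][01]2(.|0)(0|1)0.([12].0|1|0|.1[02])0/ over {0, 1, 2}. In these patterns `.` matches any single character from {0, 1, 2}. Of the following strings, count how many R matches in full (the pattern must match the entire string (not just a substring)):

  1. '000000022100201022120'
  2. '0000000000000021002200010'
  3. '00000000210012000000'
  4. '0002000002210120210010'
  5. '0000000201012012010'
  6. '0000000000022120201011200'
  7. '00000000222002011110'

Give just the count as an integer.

1 → match
2 → no match
3 → no match
4 → no match
5 → no match
6 → match
7 → no match
Total matched: 2

2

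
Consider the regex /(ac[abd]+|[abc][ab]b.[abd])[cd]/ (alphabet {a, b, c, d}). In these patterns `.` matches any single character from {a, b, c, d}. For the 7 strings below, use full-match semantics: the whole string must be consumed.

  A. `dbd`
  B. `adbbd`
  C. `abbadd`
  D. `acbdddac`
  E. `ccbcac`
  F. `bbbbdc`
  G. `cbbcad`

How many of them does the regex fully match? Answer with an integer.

A → no match
B → no match
C → match
D → match
E → no match
F → match
G → match
Total matched: 4

4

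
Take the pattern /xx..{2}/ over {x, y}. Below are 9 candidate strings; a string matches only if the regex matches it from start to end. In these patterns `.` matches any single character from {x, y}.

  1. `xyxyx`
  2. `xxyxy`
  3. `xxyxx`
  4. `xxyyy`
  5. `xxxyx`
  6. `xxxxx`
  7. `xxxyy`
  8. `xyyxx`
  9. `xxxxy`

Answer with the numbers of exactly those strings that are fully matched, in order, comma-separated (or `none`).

1 → no match — must start with `xx`
2 → match
3 → match
4 → match
5 → match
6 → match
7 → match
8 → no match — must start with `xx`
9 → match

2, 3, 4, 5, 6, 7, 9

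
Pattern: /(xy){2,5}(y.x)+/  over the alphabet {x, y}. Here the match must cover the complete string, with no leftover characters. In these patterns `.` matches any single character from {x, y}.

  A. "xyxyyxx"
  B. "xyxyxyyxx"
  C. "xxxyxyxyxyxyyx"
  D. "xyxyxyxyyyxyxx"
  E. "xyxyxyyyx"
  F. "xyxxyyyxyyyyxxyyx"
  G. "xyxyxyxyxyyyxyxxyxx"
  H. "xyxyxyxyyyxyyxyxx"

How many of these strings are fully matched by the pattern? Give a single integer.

A. "xyxyyxx" → match
B. "xyxyxyyxx" → match
C → no match — must start with "xy"
D → match
E. "xyxyxyyyx" → match
F → no match
G → match
H → match
Total matched: 6

6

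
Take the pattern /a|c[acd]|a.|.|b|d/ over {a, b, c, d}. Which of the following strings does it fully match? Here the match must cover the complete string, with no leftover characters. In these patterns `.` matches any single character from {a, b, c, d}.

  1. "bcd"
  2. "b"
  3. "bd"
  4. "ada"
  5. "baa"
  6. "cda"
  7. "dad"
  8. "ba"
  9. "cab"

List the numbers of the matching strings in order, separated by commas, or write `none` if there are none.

2

1 → no match
2 → match
3 → no match
4 → no match
5 → no match
6 → no match
7 → no match
8 → no match
9 → no match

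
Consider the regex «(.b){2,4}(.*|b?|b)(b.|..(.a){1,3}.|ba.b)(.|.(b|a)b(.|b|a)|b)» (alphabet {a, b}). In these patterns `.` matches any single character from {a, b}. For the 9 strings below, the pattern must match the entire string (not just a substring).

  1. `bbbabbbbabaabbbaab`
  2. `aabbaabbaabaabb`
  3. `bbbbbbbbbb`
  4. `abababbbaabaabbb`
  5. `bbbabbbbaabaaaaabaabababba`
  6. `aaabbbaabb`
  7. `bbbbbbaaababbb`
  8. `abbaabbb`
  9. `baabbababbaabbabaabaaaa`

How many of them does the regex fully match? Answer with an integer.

1 → no match
2 → no match
3 → match
4 → match
5 → no match
6 → no match
7 → match
8 → no match
9 → no match
Total matched: 3

3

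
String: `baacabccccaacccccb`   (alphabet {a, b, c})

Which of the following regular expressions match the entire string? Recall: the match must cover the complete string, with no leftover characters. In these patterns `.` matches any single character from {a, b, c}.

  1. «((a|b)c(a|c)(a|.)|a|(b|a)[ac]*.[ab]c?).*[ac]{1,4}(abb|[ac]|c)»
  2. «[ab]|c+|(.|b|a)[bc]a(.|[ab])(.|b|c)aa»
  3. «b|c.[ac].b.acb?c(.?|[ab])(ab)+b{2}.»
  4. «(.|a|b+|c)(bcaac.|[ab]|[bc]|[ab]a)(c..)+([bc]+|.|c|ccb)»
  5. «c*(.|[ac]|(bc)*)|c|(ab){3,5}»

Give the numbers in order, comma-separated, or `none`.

1 → no match
2 → no match
3 → no match
4 → match
5 → no match

4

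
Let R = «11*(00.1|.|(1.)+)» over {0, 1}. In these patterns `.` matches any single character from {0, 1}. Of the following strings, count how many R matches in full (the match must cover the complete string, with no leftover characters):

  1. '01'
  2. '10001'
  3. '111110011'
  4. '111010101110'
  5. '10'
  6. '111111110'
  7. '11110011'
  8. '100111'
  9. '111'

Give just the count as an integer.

7

1 → no match — must start with '1'
2 → match
3 → match
4 → match
5 → match
6 → match
7 → match
8 → no match
9 → match
Total matched: 7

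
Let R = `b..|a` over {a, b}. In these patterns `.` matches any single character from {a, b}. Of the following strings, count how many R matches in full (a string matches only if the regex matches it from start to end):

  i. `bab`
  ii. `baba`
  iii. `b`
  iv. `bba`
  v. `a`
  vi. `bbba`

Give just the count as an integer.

3

i → match
ii → no match
iii → no match
iv → match
v → match
vi → no match
Total matched: 3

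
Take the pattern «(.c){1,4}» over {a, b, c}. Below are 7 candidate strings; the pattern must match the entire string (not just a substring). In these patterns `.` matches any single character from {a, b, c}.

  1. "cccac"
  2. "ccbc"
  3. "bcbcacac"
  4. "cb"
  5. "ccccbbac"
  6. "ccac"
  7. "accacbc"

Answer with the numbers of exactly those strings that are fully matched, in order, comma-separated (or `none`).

2, 3, 6

1 → no match
2 → match
3 → match
4 → no match — must end with "c"
5 → no match
6 → match
7 → no match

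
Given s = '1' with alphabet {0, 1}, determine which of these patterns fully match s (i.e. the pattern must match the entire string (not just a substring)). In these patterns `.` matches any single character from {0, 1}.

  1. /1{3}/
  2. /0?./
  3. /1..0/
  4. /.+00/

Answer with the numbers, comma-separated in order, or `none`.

1 → no match
2 → match
3 → no match — must end with '0'
4 → no match — must end with '00'

2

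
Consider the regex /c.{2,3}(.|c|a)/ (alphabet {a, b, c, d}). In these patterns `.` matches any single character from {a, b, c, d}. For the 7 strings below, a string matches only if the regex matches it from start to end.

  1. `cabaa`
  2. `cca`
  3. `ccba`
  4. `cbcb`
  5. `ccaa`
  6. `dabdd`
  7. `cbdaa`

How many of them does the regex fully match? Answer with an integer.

5

1 → match
2 → no match
3 → match
4 → match
5 → match
6 → no match — must start with `c`
7 → match
Total matched: 5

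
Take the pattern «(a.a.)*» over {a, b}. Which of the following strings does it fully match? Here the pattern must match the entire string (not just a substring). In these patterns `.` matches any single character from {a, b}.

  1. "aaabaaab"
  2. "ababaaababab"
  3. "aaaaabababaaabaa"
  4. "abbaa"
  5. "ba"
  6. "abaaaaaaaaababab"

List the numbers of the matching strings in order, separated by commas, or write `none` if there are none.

1, 2, 3, 6

1. "aaabaaab" → match
2. "ababaaababab" → match
3 → match
4. "abbaa" → no match
5. "ba" → no match
6 → match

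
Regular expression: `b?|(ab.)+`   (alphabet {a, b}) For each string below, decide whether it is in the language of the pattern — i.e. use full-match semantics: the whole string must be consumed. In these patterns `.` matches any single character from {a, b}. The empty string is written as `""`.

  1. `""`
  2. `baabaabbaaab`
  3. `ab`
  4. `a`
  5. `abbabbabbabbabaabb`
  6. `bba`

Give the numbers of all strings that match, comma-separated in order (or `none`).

1. `""` → match
2. `baabaabbaaab` → no match
3. `ab` → no match
4. `a` → no match
5 → match
6. `bba` → no match

1, 5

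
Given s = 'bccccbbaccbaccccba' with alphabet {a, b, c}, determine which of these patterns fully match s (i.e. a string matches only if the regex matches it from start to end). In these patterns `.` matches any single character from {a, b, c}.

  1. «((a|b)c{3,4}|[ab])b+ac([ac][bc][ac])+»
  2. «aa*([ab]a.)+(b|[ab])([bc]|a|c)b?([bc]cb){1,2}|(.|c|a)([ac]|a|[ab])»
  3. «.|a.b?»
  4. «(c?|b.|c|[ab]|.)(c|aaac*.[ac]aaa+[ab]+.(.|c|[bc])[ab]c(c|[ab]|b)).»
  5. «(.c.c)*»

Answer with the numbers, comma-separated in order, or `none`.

1

1 → match
2 → no match
3 → no match
4 → no match
5 → no match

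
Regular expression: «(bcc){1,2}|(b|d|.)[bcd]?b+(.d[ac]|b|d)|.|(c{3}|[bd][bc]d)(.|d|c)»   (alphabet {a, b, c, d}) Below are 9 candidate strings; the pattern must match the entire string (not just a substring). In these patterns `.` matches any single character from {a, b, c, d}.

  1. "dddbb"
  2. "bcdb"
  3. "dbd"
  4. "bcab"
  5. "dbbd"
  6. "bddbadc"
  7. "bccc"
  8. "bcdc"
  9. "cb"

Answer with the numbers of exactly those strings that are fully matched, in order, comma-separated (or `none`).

1 → no match
2 → match
3 → match
4 → no match
5 → match
6 → no match
7 → no match
8 → match
9 → no match

2, 3, 5, 8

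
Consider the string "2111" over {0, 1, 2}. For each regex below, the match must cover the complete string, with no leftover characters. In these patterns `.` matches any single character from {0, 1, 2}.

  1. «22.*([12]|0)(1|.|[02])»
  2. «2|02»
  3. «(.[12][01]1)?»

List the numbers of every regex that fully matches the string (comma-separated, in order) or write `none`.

1 → no match — must start with "22"
2 → no match
3 → match

3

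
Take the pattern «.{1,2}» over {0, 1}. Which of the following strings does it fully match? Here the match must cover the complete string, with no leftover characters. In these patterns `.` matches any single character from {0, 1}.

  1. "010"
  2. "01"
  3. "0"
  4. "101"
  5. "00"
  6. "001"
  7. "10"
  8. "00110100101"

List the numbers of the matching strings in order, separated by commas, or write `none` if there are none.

2, 3, 5, 7

1 → no match
2 → match
3 → match
4 → no match
5 → match
6 → no match
7 → match
8 → no match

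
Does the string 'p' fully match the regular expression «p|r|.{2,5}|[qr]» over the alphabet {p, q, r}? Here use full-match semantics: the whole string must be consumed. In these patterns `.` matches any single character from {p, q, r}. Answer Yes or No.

Yes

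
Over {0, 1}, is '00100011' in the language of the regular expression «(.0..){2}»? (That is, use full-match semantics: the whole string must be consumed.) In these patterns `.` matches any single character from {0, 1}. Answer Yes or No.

Yes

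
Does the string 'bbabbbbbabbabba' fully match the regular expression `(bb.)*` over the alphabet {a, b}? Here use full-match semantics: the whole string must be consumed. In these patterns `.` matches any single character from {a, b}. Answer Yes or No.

Yes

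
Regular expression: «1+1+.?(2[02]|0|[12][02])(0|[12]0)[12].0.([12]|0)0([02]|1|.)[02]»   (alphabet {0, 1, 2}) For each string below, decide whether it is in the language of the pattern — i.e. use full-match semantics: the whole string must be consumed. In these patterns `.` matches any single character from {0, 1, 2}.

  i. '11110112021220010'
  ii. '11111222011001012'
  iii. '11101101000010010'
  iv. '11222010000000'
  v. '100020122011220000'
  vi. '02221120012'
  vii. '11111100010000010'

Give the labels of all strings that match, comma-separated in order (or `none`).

i → no match
ii → match
iii → no match
iv → match
v → no match
vi → no match — must start with '1'
vii → match

ii, iv, vii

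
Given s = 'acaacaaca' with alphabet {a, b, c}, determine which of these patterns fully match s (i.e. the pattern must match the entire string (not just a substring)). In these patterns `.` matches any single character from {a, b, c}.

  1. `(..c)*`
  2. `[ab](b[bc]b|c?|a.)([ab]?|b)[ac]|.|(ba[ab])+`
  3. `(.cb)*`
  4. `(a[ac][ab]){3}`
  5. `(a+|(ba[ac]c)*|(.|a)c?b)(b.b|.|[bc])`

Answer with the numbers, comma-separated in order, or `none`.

4

1 → no match
2 → no match
3 → no match
4 → match
5 → no match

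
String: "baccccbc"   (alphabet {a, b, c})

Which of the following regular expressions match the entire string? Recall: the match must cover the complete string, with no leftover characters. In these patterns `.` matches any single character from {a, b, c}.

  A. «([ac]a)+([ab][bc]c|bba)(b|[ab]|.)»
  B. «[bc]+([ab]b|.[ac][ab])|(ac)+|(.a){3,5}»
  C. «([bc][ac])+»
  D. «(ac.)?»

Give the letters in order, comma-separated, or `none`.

A → no match
B → no match
C → match
D → no match

C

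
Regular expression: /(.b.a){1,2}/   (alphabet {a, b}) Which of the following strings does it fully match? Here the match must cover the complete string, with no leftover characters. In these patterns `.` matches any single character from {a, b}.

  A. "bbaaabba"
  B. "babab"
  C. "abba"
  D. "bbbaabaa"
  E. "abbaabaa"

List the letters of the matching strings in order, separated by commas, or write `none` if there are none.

A, C, D, E

A → match
B → no match — must end with "a"
C → match
D → match
E → match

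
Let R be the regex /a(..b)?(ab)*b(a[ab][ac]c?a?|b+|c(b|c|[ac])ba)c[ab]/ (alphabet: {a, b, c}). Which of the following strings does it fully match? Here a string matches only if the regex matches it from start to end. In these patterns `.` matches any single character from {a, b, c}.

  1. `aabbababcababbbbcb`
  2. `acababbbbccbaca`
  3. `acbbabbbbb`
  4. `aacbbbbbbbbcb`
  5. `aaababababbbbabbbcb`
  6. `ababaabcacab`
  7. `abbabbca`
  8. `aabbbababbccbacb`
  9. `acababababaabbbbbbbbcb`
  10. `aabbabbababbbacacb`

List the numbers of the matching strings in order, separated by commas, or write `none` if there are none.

4

1 → no match
2 → no match
3 → no match
4 → match
5 → no match
6 → no match
7 → no match
8 → no match
9 → no match
10 → no match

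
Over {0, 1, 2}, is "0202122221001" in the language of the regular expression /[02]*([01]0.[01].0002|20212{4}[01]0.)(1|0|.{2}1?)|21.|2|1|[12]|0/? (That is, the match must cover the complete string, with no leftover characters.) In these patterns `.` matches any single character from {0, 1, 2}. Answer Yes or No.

Yes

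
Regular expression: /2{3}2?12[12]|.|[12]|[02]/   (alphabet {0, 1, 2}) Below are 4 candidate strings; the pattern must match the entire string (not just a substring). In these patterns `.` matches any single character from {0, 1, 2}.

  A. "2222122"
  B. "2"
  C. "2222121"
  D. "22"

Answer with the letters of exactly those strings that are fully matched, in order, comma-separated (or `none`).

A → match
B → match
C → match
D → no match

A, B, C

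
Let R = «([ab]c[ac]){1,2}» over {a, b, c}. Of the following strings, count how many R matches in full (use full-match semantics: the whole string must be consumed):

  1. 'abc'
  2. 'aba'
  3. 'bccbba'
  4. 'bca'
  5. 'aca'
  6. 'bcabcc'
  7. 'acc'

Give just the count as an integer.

1 → no match
2 → no match
3 → no match
4 → match
5 → match
6 → match
7 → match
Total matched: 4

4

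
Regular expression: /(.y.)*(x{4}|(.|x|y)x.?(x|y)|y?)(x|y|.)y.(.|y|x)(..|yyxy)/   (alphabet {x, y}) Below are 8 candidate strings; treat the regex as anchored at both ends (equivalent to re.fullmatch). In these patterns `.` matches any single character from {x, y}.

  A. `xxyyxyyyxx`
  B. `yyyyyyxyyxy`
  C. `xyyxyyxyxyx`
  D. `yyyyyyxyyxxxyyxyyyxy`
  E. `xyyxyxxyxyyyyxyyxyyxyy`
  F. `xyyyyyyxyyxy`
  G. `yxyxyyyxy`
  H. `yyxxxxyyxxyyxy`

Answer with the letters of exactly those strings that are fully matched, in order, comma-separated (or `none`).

A, B, D, E, F, G, H

A → match
B → match
C → no match
D → match
E → match
F → match
G → match
H → match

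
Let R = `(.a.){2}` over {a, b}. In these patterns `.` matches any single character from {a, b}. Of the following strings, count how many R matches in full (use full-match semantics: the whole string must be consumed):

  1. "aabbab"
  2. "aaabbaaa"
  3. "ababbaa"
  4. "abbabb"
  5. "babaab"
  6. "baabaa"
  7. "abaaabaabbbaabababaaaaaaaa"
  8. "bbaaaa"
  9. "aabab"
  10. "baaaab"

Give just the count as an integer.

4

1 → match
2 → no match
3 → no match
4 → no match
5 → match
6 → match
7 → no match
8 → no match
9 → no match
10 → match
Total matched: 4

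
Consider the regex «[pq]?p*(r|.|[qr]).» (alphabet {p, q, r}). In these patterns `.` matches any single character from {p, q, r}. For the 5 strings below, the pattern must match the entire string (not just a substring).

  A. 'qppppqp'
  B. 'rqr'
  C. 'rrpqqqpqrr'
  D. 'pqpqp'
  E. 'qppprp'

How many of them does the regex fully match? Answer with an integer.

2

A → match
B → no match
C → no match
D → no match
E → match
Total matched: 2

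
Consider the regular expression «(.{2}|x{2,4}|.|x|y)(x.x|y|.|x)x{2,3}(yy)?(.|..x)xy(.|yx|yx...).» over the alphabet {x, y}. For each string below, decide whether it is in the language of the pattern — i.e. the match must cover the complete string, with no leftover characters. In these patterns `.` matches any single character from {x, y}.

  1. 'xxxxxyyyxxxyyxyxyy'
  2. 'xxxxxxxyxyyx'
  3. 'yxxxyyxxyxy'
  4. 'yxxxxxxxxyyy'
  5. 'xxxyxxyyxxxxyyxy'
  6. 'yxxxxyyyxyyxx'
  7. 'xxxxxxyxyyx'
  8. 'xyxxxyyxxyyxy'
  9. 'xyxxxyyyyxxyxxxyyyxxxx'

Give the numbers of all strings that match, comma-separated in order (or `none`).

1, 2, 3, 4, 5, 6, 7, 8

1 → match
2 → match
3 → match
4 → match
5 → match
6 → match
7 → match
8 → match
9 → no match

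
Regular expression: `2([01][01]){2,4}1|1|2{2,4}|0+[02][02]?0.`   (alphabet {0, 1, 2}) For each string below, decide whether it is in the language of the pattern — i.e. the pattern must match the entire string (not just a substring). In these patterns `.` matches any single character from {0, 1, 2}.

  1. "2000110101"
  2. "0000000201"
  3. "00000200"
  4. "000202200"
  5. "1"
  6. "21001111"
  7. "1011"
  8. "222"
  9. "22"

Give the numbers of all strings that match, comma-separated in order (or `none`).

1, 2, 3, 5, 6, 8, 9

1 → match
2 → match
3 → match
4 → no match
5 → match
6 → match
7 → no match
8 → match
9 → match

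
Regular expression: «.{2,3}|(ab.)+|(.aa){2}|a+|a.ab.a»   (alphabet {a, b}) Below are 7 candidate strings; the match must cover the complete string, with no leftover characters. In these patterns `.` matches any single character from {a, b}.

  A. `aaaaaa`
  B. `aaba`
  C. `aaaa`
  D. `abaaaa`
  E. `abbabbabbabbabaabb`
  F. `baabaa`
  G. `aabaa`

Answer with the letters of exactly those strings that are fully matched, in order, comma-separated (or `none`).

A, C, E, F

A → match
B → no match
C → match
D → no match
E → match
F → match
G → no match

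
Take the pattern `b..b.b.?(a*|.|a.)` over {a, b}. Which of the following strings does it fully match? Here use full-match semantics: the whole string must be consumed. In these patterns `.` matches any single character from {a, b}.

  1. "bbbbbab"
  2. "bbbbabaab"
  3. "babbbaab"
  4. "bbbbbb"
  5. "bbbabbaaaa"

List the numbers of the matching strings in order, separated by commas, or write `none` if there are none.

2, 4

1 → no match
2 → match
3 → no match
4 → match
5 → no match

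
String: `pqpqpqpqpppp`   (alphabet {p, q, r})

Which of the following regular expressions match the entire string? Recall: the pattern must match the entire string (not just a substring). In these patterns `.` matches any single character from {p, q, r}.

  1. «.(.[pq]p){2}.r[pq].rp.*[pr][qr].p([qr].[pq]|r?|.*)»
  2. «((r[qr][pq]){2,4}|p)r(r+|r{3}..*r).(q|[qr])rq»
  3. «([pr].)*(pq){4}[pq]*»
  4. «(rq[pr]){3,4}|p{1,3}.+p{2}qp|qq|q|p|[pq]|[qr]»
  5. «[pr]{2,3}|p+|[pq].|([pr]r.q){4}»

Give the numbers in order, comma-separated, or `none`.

3

1 → no match
2 → no match — must end with `rq`
3 → match
4 → no match
5 → no match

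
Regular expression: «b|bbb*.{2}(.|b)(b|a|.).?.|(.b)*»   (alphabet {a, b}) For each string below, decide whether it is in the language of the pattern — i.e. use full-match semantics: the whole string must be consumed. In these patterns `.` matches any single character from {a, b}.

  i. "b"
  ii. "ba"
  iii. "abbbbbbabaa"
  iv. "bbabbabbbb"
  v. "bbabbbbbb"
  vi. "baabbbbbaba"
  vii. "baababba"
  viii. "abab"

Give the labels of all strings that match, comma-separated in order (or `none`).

i, viii

i → match
ii → no match
iii → no match
iv → no match
v → no match
vi → no match
vii → no match
viii → match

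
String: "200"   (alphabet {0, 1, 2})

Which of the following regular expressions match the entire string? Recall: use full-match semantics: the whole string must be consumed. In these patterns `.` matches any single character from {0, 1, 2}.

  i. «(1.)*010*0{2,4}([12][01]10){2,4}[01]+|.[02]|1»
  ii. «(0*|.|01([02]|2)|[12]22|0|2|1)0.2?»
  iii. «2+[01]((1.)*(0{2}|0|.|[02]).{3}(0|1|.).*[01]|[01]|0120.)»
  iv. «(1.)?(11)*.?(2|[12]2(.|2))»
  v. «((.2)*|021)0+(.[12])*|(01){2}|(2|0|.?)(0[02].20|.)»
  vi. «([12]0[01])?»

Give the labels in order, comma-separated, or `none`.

ii, iii, vi

i → no match
ii → match
iii → match
iv → no match
v → no match
vi → match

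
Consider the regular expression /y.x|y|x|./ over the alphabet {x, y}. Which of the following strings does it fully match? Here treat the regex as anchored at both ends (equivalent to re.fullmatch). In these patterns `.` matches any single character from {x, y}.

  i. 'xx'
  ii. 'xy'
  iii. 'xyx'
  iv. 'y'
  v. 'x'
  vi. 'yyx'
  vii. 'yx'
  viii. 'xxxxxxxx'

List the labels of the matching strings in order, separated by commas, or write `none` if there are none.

iv, v, vi

i. 'xx' → no match
ii. 'xy' → no match
iii. 'xyx' → no match
iv. 'y' → match
v. 'x' → match
vi. 'yyx' → match
vii. 'yx' → no match
viii. 'xxxxxxxx' → no match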